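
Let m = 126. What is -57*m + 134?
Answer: -7048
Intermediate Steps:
-57*m + 134 = -57*126 + 134 = -7182 + 134 = -7048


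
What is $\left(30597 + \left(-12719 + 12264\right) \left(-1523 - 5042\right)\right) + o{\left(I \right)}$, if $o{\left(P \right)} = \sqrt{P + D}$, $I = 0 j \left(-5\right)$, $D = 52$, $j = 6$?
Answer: $3017672 + 2 \sqrt{13} \approx 3.0177 \cdot 10^{6}$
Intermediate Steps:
$I = 0$ ($I = 0 \cdot 6 \left(-5\right) = 0 \left(-5\right) = 0$)
$o{\left(P \right)} = \sqrt{52 + P}$ ($o{\left(P \right)} = \sqrt{P + 52} = \sqrt{52 + P}$)
$\left(30597 + \left(-12719 + 12264\right) \left(-1523 - 5042\right)\right) + o{\left(I \right)} = \left(30597 + \left(-12719 + 12264\right) \left(-1523 - 5042\right)\right) + \sqrt{52 + 0} = \left(30597 - -2987075\right) + \sqrt{52} = \left(30597 + 2987075\right) + 2 \sqrt{13} = 3017672 + 2 \sqrt{13}$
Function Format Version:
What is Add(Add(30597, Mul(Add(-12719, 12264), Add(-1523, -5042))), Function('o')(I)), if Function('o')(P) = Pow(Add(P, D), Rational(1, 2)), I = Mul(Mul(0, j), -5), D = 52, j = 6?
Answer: Add(3017672, Mul(2, Pow(13, Rational(1, 2)))) ≈ 3.0177e+6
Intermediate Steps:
I = 0 (I = Mul(Mul(0, 6), -5) = Mul(0, -5) = 0)
Function('o')(P) = Pow(Add(52, P), Rational(1, 2)) (Function('o')(P) = Pow(Add(P, 52), Rational(1, 2)) = Pow(Add(52, P), Rational(1, 2)))
Add(Add(30597, Mul(Add(-12719, 12264), Add(-1523, -5042))), Function('o')(I)) = Add(Add(30597, Mul(Add(-12719, 12264), Add(-1523, -5042))), Pow(Add(52, 0), Rational(1, 2))) = Add(Add(30597, Mul(-455, -6565)), Pow(52, Rational(1, 2))) = Add(Add(30597, 2987075), Mul(2, Pow(13, Rational(1, 2)))) = Add(3017672, Mul(2, Pow(13, Rational(1, 2))))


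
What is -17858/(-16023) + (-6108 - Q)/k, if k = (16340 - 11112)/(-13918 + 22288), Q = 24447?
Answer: -2048857190713/41884122 ≈ -48917.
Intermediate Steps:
k = 2614/4185 (k = 5228/8370 = 5228*(1/8370) = 2614/4185 ≈ 0.62461)
-17858/(-16023) + (-6108 - Q)/k = -17858/(-16023) + (-6108 - 1*24447)/(2614/4185) = -17858*(-1/16023) + (-6108 - 24447)*(4185/2614) = 17858/16023 - 30555*4185/2614 = 17858/16023 - 127872675/2614 = -2048857190713/41884122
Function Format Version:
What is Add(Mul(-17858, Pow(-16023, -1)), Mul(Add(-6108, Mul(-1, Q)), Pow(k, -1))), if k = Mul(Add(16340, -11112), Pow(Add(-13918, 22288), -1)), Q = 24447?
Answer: Rational(-2048857190713, 41884122) ≈ -48917.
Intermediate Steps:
k = Rational(2614, 4185) (k = Mul(5228, Pow(8370, -1)) = Mul(5228, Rational(1, 8370)) = Rational(2614, 4185) ≈ 0.62461)
Add(Mul(-17858, Pow(-16023, -1)), Mul(Add(-6108, Mul(-1, Q)), Pow(k, -1))) = Add(Mul(-17858, Pow(-16023, -1)), Mul(Add(-6108, Mul(-1, 24447)), Pow(Rational(2614, 4185), -1))) = Add(Mul(-17858, Rational(-1, 16023)), Mul(Add(-6108, -24447), Rational(4185, 2614))) = Add(Rational(17858, 16023), Mul(-30555, Rational(4185, 2614))) = Add(Rational(17858, 16023), Rational(-127872675, 2614)) = Rational(-2048857190713, 41884122)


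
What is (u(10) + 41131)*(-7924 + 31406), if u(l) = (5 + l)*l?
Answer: 969360442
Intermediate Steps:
u(l) = l*(5 + l)
(u(10) + 41131)*(-7924 + 31406) = (10*(5 + 10) + 41131)*(-7924 + 31406) = (10*15 + 41131)*23482 = (150 + 41131)*23482 = 41281*23482 = 969360442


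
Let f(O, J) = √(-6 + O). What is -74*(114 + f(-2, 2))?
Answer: -8436 - 148*I*√2 ≈ -8436.0 - 209.3*I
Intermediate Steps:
-74*(114 + f(-2, 2)) = -74*(114 + √(-6 - 2)) = -74*(114 + √(-8)) = -74*(114 + 2*I*√2) = -8436 - 148*I*√2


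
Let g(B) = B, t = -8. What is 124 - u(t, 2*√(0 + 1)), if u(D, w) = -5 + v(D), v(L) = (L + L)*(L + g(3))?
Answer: 49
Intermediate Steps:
v(L) = 2*L*(3 + L) (v(L) = (L + L)*(L + 3) = (2*L)*(3 + L) = 2*L*(3 + L))
u(D, w) = -5 + 2*D*(3 + D)
124 - u(t, 2*√(0 + 1)) = 124 - (-5 + 2*(-8)*(3 - 8)) = 124 - (-5 + 2*(-8)*(-5)) = 124 - (-5 + 80) = 124 - 1*75 = 124 - 75 = 49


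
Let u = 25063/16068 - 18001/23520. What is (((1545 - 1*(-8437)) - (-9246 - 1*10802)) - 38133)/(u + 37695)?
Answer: -85063349280/395721403247 ≈ -0.21496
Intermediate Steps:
u = 8340047/10497760 (u = 25063*(1/16068) - 18001*1/23520 = 25063/16068 - 18001/23520 = 8340047/10497760 ≈ 0.79446)
(((1545 - 1*(-8437)) - (-9246 - 1*10802)) - 38133)/(u + 37695) = (((1545 - 1*(-8437)) - (-9246 - 1*10802)) - 38133)/(8340047/10497760 + 37695) = (((1545 + 8437) - (-9246 - 10802)) - 38133)/(395721403247/10497760) = ((9982 - 1*(-20048)) - 38133)*(10497760/395721403247) = ((9982 + 20048) - 38133)*(10497760/395721403247) = (30030 - 38133)*(10497760/395721403247) = -8103*10497760/395721403247 = -85063349280/395721403247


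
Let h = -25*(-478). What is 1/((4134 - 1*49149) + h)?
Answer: -1/33065 ≈ -3.0243e-5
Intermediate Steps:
h = 11950
1/((4134 - 1*49149) + h) = 1/((4134 - 1*49149) + 11950) = 1/((4134 - 49149) + 11950) = 1/(-45015 + 11950) = 1/(-33065) = -1/33065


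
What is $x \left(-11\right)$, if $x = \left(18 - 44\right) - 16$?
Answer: $462$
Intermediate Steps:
$x = -42$ ($x = -26 - 16 = -42$)
$x \left(-11\right) = \left(-42\right) \left(-11\right) = 462$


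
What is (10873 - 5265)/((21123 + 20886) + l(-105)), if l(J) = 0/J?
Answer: 5608/42009 ≈ 0.13350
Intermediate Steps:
l(J) = 0
(10873 - 5265)/((21123 + 20886) + l(-105)) = (10873 - 5265)/((21123 + 20886) + 0) = 5608/(42009 + 0) = 5608/42009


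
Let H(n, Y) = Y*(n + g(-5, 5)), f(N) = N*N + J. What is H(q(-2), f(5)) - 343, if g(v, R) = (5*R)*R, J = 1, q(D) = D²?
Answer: 3011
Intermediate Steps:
g(v, R) = 5*R²
f(N) = 1 + N² (f(N) = N*N + 1 = N² + 1 = 1 + N²)
H(n, Y) = Y*(125 + n) (H(n, Y) = Y*(n + 5*5²) = Y*(n + 5*25) = Y*(n + 125) = Y*(125 + n))
H(q(-2), f(5)) - 343 = (1 + 5²)*(125 + (-2)²) - 343 = (1 + 25)*(125 + 4) - 343 = 26*129 - 343 = 3354 - 343 = 3011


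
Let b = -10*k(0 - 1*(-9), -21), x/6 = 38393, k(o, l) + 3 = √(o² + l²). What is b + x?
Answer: 230388 - 30*√58 ≈ 2.3016e+5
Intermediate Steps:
k(o, l) = -3 + √(l² + o²) (k(o, l) = -3 + √(o² + l²) = -3 + √(l² + o²))
x = 230358 (x = 6*38393 = 230358)
b = 30 - 30*√58 (b = -10*(-3 + √((-21)² + (0 - 1*(-9))²)) = -10*(-3 + √(441 + (0 + 9)²)) = -10*(-3 + √(441 + 9²)) = -10*(-3 + √(441 + 81)) = -10*(-3 + √522) = -10*(-3 + 3*√58) = 30 - 30*√58 ≈ -198.47)
b + x = (30 - 30*√58) + 230358 = 230388 - 30*√58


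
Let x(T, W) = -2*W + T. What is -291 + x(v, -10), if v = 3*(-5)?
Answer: -286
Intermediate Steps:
v = -15
x(T, W) = T - 2*W
-291 + x(v, -10) = -291 + (-15 - 2*(-10)) = -291 + (-15 + 20) = -291 + 5 = -286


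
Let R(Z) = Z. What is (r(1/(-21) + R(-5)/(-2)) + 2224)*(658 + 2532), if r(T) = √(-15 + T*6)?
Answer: 7094560 + 3190*I*√14/7 ≈ 7.0946e+6 + 1705.1*I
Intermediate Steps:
r(T) = √(-15 + 6*T)
(r(1/(-21) + R(-5)/(-2)) + 2224)*(658 + 2532) = (√(-15 + 6*(1/(-21) - 5/(-2))) + 2224)*(658 + 2532) = (√(-15 + 6*(1*(-1/21) - 5*(-½))) + 2224)*3190 = (√(-15 + 6*(-1/21 + 5/2)) + 2224)*3190 = (√(-15 + 6*(103/42)) + 2224)*3190 = (√(-15 + 103/7) + 2224)*3190 = (√(-2/7) + 2224)*3190 = (I*√14/7 + 2224)*3190 = (2224 + I*√14/7)*3190 = 7094560 + 3190*I*√14/7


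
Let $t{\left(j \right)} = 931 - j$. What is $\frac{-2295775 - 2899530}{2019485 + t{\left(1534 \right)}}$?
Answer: $- \frac{5195305}{2018882} \approx -2.5734$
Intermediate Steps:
$\frac{-2295775 - 2899530}{2019485 + t{\left(1534 \right)}} = \frac{-2295775 - 2899530}{2019485 + \left(931 - 1534\right)} = - \frac{5195305}{2019485 + \left(931 - 1534\right)} = - \frac{5195305}{2019485 - 603} = - \frac{5195305}{2018882}$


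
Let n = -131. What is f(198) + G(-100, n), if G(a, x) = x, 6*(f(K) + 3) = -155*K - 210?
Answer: -5284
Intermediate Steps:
f(K) = -38 - 155*K/6 (f(K) = -3 + (-155*K - 210)/6 = -3 + (-210 - 155*K)/6 = -3 + (-35 - 155*K/6) = -38 - 155*K/6)
f(198) + G(-100, n) = (-38 - 155/6*198) - 131 = (-38 - 5115) - 131 = -5153 - 131 = -5284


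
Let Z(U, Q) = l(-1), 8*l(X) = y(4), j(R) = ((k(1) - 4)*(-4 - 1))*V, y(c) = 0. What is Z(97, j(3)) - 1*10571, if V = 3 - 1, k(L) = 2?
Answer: -10571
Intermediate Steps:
V = 2
j(R) = 20 (j(R) = ((2 - 4)*(-4 - 1))*2 = -2*(-5)*2 = 10*2 = 20)
l(X) = 0 (l(X) = (⅛)*0 = 0)
Z(U, Q) = 0
Z(97, j(3)) - 1*10571 = 0 - 1*10571 = 0 - 10571 = -10571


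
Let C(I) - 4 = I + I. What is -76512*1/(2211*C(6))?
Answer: -1594/737 ≈ -2.1628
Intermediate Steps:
C(I) = 4 + 2*I (C(I) = 4 + (I + I) = 4 + 2*I)
-76512*1/(2211*C(6)) = -76512*1/(2211*(4 + 2*6)) = -76512*1/(2211*(4 + 12)) = -76512/(2211*16) = -76512/35376 = -76512*1/35376 = -1594/737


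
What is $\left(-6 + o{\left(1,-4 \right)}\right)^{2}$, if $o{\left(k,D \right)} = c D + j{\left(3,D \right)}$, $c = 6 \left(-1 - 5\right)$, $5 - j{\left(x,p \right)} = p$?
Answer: $21609$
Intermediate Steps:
$j{\left(x,p \right)} = 5 - p$
$c = -36$ ($c = 6 \left(-6\right) = -36$)
$o{\left(k,D \right)} = 5 - 37 D$ ($o{\left(k,D \right)} = - 36 D - \left(-5 + D\right) = 5 - 37 D$)
$\left(-6 + o{\left(1,-4 \right)}\right)^{2} = \left(-6 + \left(5 - -148\right)\right)^{2} = \left(-6 + \left(5 + 148\right)\right)^{2} = \left(-6 + 153\right)^{2} = 147^{2} = 21609$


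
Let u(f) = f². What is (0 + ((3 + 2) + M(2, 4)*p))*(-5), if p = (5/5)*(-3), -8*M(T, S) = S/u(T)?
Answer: -215/8 ≈ -26.875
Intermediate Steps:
M(T, S) = -S/(8*T²) (M(T, S) = -S/(8*(T²)) = -S/(8*T²))
p = -3 (p = (5*(⅕))*(-3) = 1*(-3) = -3)
(0 + ((3 + 2) + M(2, 4)*p))*(-5) = (0 + ((3 + 2) - ⅛*4/2²*(-3)))*(-5) = (0 + (5 - ⅛*4*¼*(-3)))*(-5) = (0 + (5 - ⅛*(-3)))*(-5) = (0 + (5 + 3/8))*(-5) = (0 + 43/8)*(-5) = (43/8)*(-5) = -215/8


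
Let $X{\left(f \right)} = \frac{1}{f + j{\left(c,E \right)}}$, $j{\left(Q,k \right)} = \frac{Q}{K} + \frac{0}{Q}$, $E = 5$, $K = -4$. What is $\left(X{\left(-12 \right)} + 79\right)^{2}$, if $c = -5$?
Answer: $\frac{11512449}{1849} \approx 6226.3$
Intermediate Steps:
$j{\left(Q,k \right)} = - \frac{Q}{4}$ ($j{\left(Q,k \right)} = \frac{Q}{-4} + \frac{0}{Q} = Q \left(- \frac{1}{4}\right) + 0 = - \frac{Q}{4} + 0 = - \frac{Q}{4}$)
$X{\left(f \right)} = \frac{1}{\frac{5}{4} + f}$ ($X{\left(f \right)} = \frac{1}{f - - \frac{5}{4}} = \frac{1}{f + \frac{5}{4}} = \frac{1}{\frac{5}{4} + f}$)
$\left(X{\left(-12 \right)} + 79\right)^{2} = \left(\frac{4}{5 + 4 \left(-12\right)} + 79\right)^{2} = \left(\frac{4}{5 - 48} + 79\right)^{2} = \left(\frac{4}{-43} + 79\right)^{2} = \left(4 \left(- \frac{1}{43}\right) + 79\right)^{2} = \left(- \frac{4}{43} + 79\right)^{2} = \left(\frac{3393}{43}\right)^{2} = \frac{11512449}{1849}$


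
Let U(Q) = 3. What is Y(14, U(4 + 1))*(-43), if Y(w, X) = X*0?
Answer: 0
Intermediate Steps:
Y(w, X) = 0
Y(14, U(4 + 1))*(-43) = 0*(-43) = 0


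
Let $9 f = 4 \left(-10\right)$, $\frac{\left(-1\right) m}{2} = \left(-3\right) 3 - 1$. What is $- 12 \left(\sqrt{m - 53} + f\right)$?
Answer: $\frac{160}{3} - 12 i \sqrt{33} \approx 53.333 - 68.935 i$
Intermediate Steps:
$m = 20$ ($m = - 2 \left(\left(-3\right) 3 - 1\right) = - 2 \left(-9 - 1\right) = \left(-2\right) \left(-10\right) = 20$)
$f = - \frac{40}{9}$ ($f = \frac{4 \left(-10\right)}{9} = \frac{1}{9} \left(-40\right) = - \frac{40}{9} \approx -4.4444$)
$- 12 \left(\sqrt{m - 53} + f\right) = - 12 \left(\sqrt{20 - 53} - \frac{40}{9}\right) = - 12 \left(\sqrt{-33} - \frac{40}{9}\right) = - 12 \left(i \sqrt{33} - \frac{40}{9}\right) = - 12 \left(- \frac{40}{9} + i \sqrt{33}\right) = \frac{160}{3} - 12 i \sqrt{33}$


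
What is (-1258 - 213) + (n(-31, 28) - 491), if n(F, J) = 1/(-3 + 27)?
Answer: -47087/24 ≈ -1962.0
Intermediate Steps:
n(F, J) = 1/24
(-1258 - 213) + (n(-31, 28) - 491) = (-1258 - 213) + (1/24 - 491) = -1471 - 11783/24 = -47087/24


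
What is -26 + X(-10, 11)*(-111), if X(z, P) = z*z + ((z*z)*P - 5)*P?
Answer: -1348121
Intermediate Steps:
X(z, P) = z² + P*(-5 + P*z²) (X(z, P) = z² + (z²*P - 5)*P = z² + (P*z² - 5)*P = z² + (-5 + P*z²)*P = z² + P*(-5 + P*z²))
-26 + X(-10, 11)*(-111) = -26 + ((-10)² - 5*11 + 11²*(-10)²)*(-111) = -26 + (100 - 55 + 121*100)*(-111) = -26 + (100 - 55 + 12100)*(-111) = -26 + 12145*(-111) = -26 - 1348095 = -1348121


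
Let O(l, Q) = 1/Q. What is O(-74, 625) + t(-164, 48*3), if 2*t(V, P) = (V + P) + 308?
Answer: 90001/625 ≈ 144.00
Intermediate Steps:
t(V, P) = 154 + P/2 + V/2 (t(V, P) = ((V + P) + 308)/2 = ((P + V) + 308)/2 = (308 + P + V)/2 = 154 + P/2 + V/2)
O(-74, 625) + t(-164, 48*3) = 1/625 + (154 + (48*3)/2 + (½)*(-164)) = 1/625 + (154 + (½)*144 - 82) = 1/625 + (154 + 72 - 82) = 1/625 + 144 = 90001/625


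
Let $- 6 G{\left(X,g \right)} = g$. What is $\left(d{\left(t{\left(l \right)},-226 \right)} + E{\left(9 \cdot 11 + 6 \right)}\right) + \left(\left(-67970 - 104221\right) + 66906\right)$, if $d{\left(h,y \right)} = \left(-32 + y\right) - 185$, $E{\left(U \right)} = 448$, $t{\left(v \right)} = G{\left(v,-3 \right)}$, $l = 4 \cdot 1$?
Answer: $-105280$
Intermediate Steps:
$G{\left(X,g \right)} = - \frac{g}{6}$
$l = 4$
$t{\left(v \right)} = \frac{1}{2}$ ($t{\left(v \right)} = \left(- \frac{1}{6}\right) \left(-3\right) = \frac{1}{2}$)
$d{\left(h,y \right)} = -217 + y$
$\left(d{\left(t{\left(l \right)},-226 \right)} + E{\left(9 \cdot 11 + 6 \right)}\right) + \left(\left(-67970 - 104221\right) + 66906\right) = \left(\left(-217 - 226\right) + 448\right) + \left(\left(-67970 - 104221\right) + 66906\right) = \left(-443 + 448\right) + \left(-172191 + 66906\right) = 5 - 105285 = -105280$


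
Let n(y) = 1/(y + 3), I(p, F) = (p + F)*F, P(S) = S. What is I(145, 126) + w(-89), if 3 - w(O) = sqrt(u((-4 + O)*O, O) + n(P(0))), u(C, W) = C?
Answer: 34149 - 16*sqrt(291)/3 ≈ 34058.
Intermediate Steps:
I(p, F) = F*(F + p) (I(p, F) = (F + p)*F = F*(F + p))
n(y) = 1/(3 + y)
w(O) = 3 - sqrt(1/3 + O*(-4 + O)) (w(O) = 3 - sqrt((-4 + O)*O + 1/(3 + 0)) = 3 - sqrt(O*(-4 + O) + 1/3) = 3 - sqrt(1/3 + O*(-4 + O)))
I(145, 126) + w(-89) = 126*(126 + 145) + (3 - sqrt(3)*sqrt(1 + 3*(-89)*(-4 - 89))/3) = 126*271 + (3 - sqrt(3)*sqrt(1 + 3*(-89)*(-93))/3) = 34146 + (3 - sqrt(3)*sqrt(1 + 24831)/3) = 34146 + (3 - sqrt(3)*sqrt(24832)/3) = 34146 + (3 - sqrt(3)*16*sqrt(97)/3) = 34146 + (3 - 16*sqrt(291)/3) = 34149 - 16*sqrt(291)/3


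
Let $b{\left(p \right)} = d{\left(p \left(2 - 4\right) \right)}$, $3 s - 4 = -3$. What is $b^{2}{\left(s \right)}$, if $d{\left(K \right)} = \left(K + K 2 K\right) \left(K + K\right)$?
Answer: $\frac{64}{729} \approx 0.087791$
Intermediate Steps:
$s = \frac{1}{3}$ ($s = \frac{4}{3} + \frac{1}{3} \left(-3\right) = \frac{4}{3} - 1 = \frac{1}{3} \approx 0.33333$)
$d{\left(K \right)} = 2 K \left(K + 2 K^{2}\right)$ ($d{\left(K \right)} = \left(K + 2 K K\right) 2 K = \left(K + 2 K^{2}\right) 2 K = 2 K \left(K + 2 K^{2}\right)$)
$b{\left(p \right)} = 4 p^{2} \left(2 - 8 p\right)$ ($b{\left(p \right)} = \left(p \left(2 - 4\right)\right)^{2} \left(2 + 4 p \left(2 - 4\right)\right) = \left(p \left(-2\right)\right)^{2} \left(2 + 4 p \left(-2\right)\right) = \left(- 2 p\right)^{2} \left(2 + 4 \left(- 2 p\right)\right) = 4 p^{2} \left(2 - 8 p\right)$)
$b^{2}{\left(s \right)} = \left(\frac{8 - \frac{32}{3}}{9}\right)^{2} = \left(\frac{1}{9} \left(- \frac{8}{3}\right)\right)^{2} = \left(- \frac{8}{27}\right)^{2} = \frac{64}{729}$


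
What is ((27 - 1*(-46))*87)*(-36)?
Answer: -228636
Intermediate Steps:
((27 - 1*(-46))*87)*(-36) = ((27 + 46)*87)*(-36) = (73*87)*(-36) = 6351*(-36) = -228636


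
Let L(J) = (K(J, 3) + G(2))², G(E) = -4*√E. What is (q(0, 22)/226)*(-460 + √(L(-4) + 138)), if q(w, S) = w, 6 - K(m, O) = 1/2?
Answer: 0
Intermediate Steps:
K(m, O) = 11/2 (K(m, O) = 6 - 1/2 = 6 - 1*½ = 6 - ½ = 11/2)
L(J) = (11/2 - 4*√2)²
(q(0, 22)/226)*(-460 + √(L(-4) + 138)) = (0/226)*(-460 + √((249/4 - 44*√2) + 138)) = (0*(1/226))*(-460 + √(801/4 - 44*√2)) = 0*(-460 + √(801/4 - 44*√2)) = 0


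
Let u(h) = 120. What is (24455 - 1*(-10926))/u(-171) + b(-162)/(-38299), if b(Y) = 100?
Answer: 1355044919/4595880 ≈ 294.84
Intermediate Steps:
(24455 - 1*(-10926))/u(-171) + b(-162)/(-38299) = (24455 - 1*(-10926))/120 + 100/(-38299) = (24455 + 10926)*(1/120) + 100*(-1/38299) = 35381*(1/120) - 100/38299 = 35381/120 - 100/38299 = 1355044919/4595880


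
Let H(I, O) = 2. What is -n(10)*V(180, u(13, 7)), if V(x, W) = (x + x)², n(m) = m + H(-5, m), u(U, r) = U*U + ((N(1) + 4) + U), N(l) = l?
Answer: -1555200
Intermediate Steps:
u(U, r) = 5 + U + U² (u(U, r) = U*U + ((1 + 4) + U) = U² + (5 + U) = 5 + U + U²)
n(m) = 2 + m (n(m) = m + 2 = 2 + m)
V(x, W) = 4*x² (V(x, W) = (2*x)² = 4*x²)
-n(10)*V(180, u(13, 7)) = -(2 + 10)*4*180² = -12*4*32400 = -12*129600 = -1*1555200 = -1555200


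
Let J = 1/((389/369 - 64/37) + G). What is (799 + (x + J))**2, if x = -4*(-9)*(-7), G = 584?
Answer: 18978153139625390656/63427350728641 ≈ 2.9921e+5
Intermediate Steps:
J = 13653/7964129 (J = 1/((389/369 - 64/37) + 584) = 1/(-9223/13653 + 584) = 1/(7964129/13653) = 13653/7964129 ≈ 0.0017143)
x = -252 (x = 36*(-7) = -252)
(799 + (x + J))**2 = (799 + (-252 + 13653/7964129))**2 = (799 - 2006946855/7964129)**2 = (4356392216/7964129)**2 = 18978153139625390656/63427350728641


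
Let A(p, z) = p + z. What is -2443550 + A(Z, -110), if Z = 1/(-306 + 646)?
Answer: -830844399/340 ≈ -2.4437e+6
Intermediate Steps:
Z = 1/340 ≈ 0.0029412
-2443550 + A(Z, -110) = -2443550 + (1/340 - 110) = -2443550 - 37399/340 = -830844399/340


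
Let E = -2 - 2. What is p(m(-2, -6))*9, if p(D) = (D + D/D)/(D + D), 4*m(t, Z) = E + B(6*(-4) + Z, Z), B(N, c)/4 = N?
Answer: 135/31 ≈ 4.3548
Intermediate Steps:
B(N, c) = 4*N
E = -4
m(t, Z) = -25 + Z (m(t, Z) = (-4 + 4*(6*(-4) + Z))/4 = (-4 + 4*(-24 + Z))/4 = (-4 + (-96 + 4*Z))/4 = (-100 + 4*Z)/4 = -25 + Z)
p(D) = (1 + D)/(2*D) (p(D) = (D + 1)/((2*D)) = (1 + D)*(1/(2*D)) = (1 + D)/(2*D))
p(m(-2, -6))*9 = ((1 + (-25 - 6))/(2*(-25 - 6)))*9 = ((1/2)*(1 - 31)/(-31))*9 = ((1/2)*(-1/31)*(-30))*9 = (15/31)*9 = 135/31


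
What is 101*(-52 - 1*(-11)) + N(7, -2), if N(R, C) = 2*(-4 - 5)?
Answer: -4159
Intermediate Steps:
N(R, C) = -18 (N(R, C) = 2*(-9) = -18)
101*(-52 - 1*(-11)) + N(7, -2) = 101*(-52 - 1*(-11)) - 18 = 101*(-52 + 11) - 18 = 101*(-41) - 18 = -4141 - 18 = -4159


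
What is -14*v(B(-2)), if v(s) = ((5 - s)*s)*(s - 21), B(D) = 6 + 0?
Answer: -1260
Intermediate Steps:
B(D) = 6
v(s) = s*(-21 + s)*(5 - s) (v(s) = (s*(5 - s))*(-21 + s) = s*(-21 + s)*(5 - s))
-14*v(B(-2)) = -84*(-105 - 1*6² + 26*6) = -84*(-105 - 1*36 + 156) = -84*(-105 - 36 + 156) = -84*15 = -14*90 = -1260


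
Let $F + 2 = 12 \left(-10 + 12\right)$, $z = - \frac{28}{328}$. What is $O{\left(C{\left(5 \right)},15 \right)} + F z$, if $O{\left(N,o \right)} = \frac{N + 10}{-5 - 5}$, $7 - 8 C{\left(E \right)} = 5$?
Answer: $- \frac{4761}{1640} \approx -2.903$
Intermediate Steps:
$C{\left(E \right)} = \frac{1}{4}$ ($C{\left(E \right)} = \frac{7}{8} - \frac{5}{8} = \frac{1}{4}$)
$O{\left(N,o \right)} = -1 - \frac{N}{10}$ ($O{\left(N,o \right)} = \frac{10 + N}{-10} = \left(10 + N\right) \left(- \frac{1}{10}\right) = -1 - \frac{N}{10}$)
$z = - \frac{7}{82}$ ($z = \left(-28\right) \frac{1}{328} = - \frac{7}{82} \approx -0.085366$)
$F = 22$ ($F = -2 + 12 \left(-10 + 12\right) = -2 + 12 \cdot 2 = -2 + 24 = 22$)
$O{\left(C{\left(5 \right)},15 \right)} + F z = \left(-1 - \frac{1}{40}\right) + 22 \left(- \frac{7}{82}\right) = \left(-1 - \frac{1}{40}\right) - \frac{77}{41} = - \frac{41}{40} - \frac{77}{41} = - \frac{4761}{1640}$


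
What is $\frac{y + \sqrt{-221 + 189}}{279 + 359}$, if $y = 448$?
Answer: $\frac{224}{319} + \frac{2 i \sqrt{2}}{319} \approx 0.70219 + 0.0088665 i$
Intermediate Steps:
$\frac{y + \sqrt{-221 + 189}}{279 + 359} = \frac{448 + \sqrt{-221 + 189}}{279 + 359} = \frac{448 + \sqrt{-32}}{638} = \left(448 + 4 i \sqrt{2}\right) \frac{1}{638} = \frac{224}{319} + \frac{2 i \sqrt{2}}{319}$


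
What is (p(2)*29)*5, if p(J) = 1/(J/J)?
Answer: 145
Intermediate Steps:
p(J) = 1 (p(J) = 1/1 = 1)
(p(2)*29)*5 = (1*29)*5 = 29*5 = 145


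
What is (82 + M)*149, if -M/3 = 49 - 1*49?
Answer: 12218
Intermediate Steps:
M = 0 (M = -3*(49 - 1*49) = -3*(49 - 49) = -3*0 = 0)
(82 + M)*149 = (82 + 0)*149 = 82*149 = 12218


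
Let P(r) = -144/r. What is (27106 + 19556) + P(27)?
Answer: 139970/3 ≈ 46657.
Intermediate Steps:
(27106 + 19556) + P(27) = (27106 + 19556) - 144/27 = 46662 - 144*1/27 = 46662 - 16/3 = 139970/3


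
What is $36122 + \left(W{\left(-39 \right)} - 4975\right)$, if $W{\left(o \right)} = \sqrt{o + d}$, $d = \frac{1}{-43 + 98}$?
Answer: $31147 + \frac{4 i \sqrt{7370}}{55} \approx 31147.0 + 6.2435 i$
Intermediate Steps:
$d = \frac{1}{55} \approx 0.018182$
$W{\left(o \right)} = \sqrt{\frac{1}{55} + o}$ ($W{\left(o \right)} = \sqrt{o + \frac{1}{55}} = \sqrt{\frac{1}{55} + o}$)
$36122 + \left(W{\left(-39 \right)} - 4975\right) = 36122 + \left(\frac{\sqrt{55 + 3025 \left(-39\right)}}{55} - 4975\right) = 36122 - \left(4975 - \frac{\sqrt{55 - 117975}}{55}\right) = 36122 - \left(4975 - \frac{\sqrt{-117920}}{55}\right) = 36122 - \left(4975 - \frac{4 i \sqrt{7370}}{55}\right) = 31147 + \frac{4 i \sqrt{7370}}{55}$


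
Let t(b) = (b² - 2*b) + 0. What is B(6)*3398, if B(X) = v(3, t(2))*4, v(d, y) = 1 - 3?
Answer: -27184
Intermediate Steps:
t(b) = b² - 2*b
v(d, y) = -2
B(X) = -8 (B(X) = -2*4 = -8)
B(6)*3398 = -8*3398 = -27184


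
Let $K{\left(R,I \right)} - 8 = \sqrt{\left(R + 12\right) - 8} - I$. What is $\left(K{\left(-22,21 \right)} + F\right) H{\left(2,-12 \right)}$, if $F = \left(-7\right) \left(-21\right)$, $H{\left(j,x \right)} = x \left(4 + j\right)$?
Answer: $-9648 - 216 i \sqrt{2} \approx -9648.0 - 305.47 i$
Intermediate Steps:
$K{\left(R,I \right)} = 8 + \sqrt{4 + R} - I$ ($K{\left(R,I \right)} = 8 - \left(I - \sqrt{\left(R + 12\right) - 8}\right) = 8 - \left(I - \sqrt{\left(12 + R\right) - 8}\right) = 8 - \left(I - \sqrt{4 + R}\right) = 8 + \sqrt{4 + R} - I$)
$F = 147$
$\left(K{\left(-22,21 \right)} + F\right) H{\left(2,-12 \right)} = \left(\left(8 + \sqrt{4 - 22} - 21\right) + 147\right) \left(- 12 \left(4 + 2\right)\right) = \left(\left(8 + \sqrt{-18} - 21\right) + 147\right) \left(\left(-12\right) 6\right) = \left(\left(8 + 3 i \sqrt{2} - 21\right) + 147\right) \left(-72\right) = \left(\left(-13 + 3 i \sqrt{2}\right) + 147\right) \left(-72\right) = \left(134 + 3 i \sqrt{2}\right) \left(-72\right) = -9648 - 216 i \sqrt{2}$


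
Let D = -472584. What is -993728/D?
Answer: 124216/59073 ≈ 2.1028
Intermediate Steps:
-993728/D = -993728/(-472584) = -993728*(-1/472584) = 124216/59073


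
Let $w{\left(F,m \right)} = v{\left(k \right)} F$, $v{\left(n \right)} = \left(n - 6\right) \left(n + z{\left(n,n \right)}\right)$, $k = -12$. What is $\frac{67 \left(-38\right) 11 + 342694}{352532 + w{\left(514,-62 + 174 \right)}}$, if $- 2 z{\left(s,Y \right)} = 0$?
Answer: $\frac{78672}{115889} \approx 0.67886$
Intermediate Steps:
$z{\left(s,Y \right)} = 0$ ($z{\left(s,Y \right)} = \left(- \frac{1}{2}\right) 0 = 0$)
$v{\left(n \right)} = n \left(-6 + n\right)$ ($v{\left(n \right)} = \left(n - 6\right) \left(n + 0\right) = \left(-6 + n\right) n = n \left(-6 + n\right)$)
$w{\left(F,m \right)} = 216 F$ ($w{\left(F,m \right)} = - 12 \left(-6 - 12\right) F = \left(-12\right) \left(-18\right) F = 216 F$)
$\frac{67 \left(-38\right) 11 + 342694}{352532 + w{\left(514,-62 + 174 \right)}} = \frac{67 \left(-38\right) 11 + 342694}{352532 + 216 \cdot 514} = \frac{\left(-2546\right) 11 + 342694}{352532 + 111024} = \frac{-28006 + 342694}{463556} = 314688 \cdot \frac{1}{463556} = \frac{78672}{115889}$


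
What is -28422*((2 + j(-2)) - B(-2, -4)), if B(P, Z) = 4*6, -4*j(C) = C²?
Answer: 653706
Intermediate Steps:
j(C) = -C²/4
B(P, Z) = 24
-28422*((2 + j(-2)) - B(-2, -4)) = -28422*((2 - ¼*(-2)²) - 1*24) = -28422*((2 - ¼*4) - 24) = -28422*((2 - 1) - 24) = -28422*(1 - 24) = -28422*(-23) = 653706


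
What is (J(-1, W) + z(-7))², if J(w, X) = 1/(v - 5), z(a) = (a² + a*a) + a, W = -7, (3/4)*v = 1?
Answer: 996004/121 ≈ 8231.4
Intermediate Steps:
v = 4/3 (v = (4/3)*1 = 4/3 ≈ 1.3333)
z(a) = a + 2*a² (z(a) = (a² + a²) + a = 2*a² + a = a + 2*a²)
J(w, X) = -3/11 (J(w, X) = 1/(4/3 - 5) = 1/(-11/3) = -3/11)
(J(-1, W) + z(-7))² = (-3/11 - 7*(1 + 2*(-7)))² = (-3/11 - 7*(1 - 14))² = (-3/11 - 7*(-13))² = (-3/11 + 91)² = (998/11)² = 996004/121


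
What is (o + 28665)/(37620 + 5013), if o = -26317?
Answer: 2348/42633 ≈ 0.055075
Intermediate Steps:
(o + 28665)/(37620 + 5013) = (-26317 + 28665)/(37620 + 5013) = 2348/42633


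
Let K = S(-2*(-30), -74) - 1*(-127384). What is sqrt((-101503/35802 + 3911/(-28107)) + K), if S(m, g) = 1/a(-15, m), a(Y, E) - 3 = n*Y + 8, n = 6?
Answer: sqrt(1514772416943774209338)/109048914 ≈ 356.90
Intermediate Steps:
a(Y, E) = 11 + 6*Y (a(Y, E) = 3 + (6*Y + 8) = 3 + (8 + 6*Y) = 11 + 6*Y)
S(m, g) = -1/79 (S(m, g) = 1/(11 + 6*(-15)) = 1/(11 - 90) = 1/(-79) = -1/79)
K = 10063335/79 (K = -1/79 - 1*(-127384) = -1/79 + 127384 = 10063335/79 ≈ 1.2738e+5)
sqrt((-101503/35802 + 3911/(-28107)) + K) = sqrt((-101503/35802 + 3911/(-28107)) + 10063335/79) = sqrt((-101503*1/35802 + 3911*(-1/28107)) + 10063335/79) = sqrt((-101503/35802 - 3911/28107) + 10063335/79) = sqrt(-36950203/12423294 + 10063335/79) = sqrt(125016850259453/981440226) = sqrt(1514772416943774209338)/109048914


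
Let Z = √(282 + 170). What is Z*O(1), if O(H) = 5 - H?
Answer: 8*√113 ≈ 85.041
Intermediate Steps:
Z = 2*√113 (Z = √452 = 2*√113 ≈ 21.260)
Z*O(1) = (2*√113)*(5 - 1*1) = (2*√113)*(5 - 1) = (2*√113)*4 = 8*√113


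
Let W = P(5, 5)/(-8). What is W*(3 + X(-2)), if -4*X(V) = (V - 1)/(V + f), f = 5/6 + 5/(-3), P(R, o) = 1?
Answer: -93/272 ≈ -0.34191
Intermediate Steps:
f = -⅚ (f = 5*(⅙) + 5*(-⅓) = ⅚ - 5/3 = -⅚ ≈ -0.83333)
X(V) = -(-1 + V)/(4*(-⅚ + V)) (X(V) = -(V - 1)/(4*(V - ⅚)) = -(-1 + V)/(4*(-⅚ + V)))
W = -⅛ (W = 1/(-8) = 1*(-⅛) = -⅛ ≈ -0.12500)
W*(3 + X(-2)) = -(3 + 3*(1 - 1*(-2))/(2*(-5 + 6*(-2))))/8 = -(3 + 3*(1 + 2)/(2*(-5 - 12)))/8 = -(3 + (3/2)*3/(-17))/8 = -(3 + (3/2)*(-1/17)*3)/8 = -(3 - 9/34)/8 = -⅛*93/34 = -93/272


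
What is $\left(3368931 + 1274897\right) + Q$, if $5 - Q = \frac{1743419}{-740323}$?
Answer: $\frac{3437938121478}{740323} \approx 4.6438 \cdot 10^{6}$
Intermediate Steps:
$Q = \frac{5445034}{740323}$ ($Q = 5 - \frac{1743419}{-740323} = 5 - 1743419 \left(- \frac{1}{740323}\right) = 5 - - \frac{1743419}{740323} = 5 + \frac{1743419}{740323} = \frac{5445034}{740323} \approx 7.3549$)
$\left(3368931 + 1274897\right) + Q = \left(3368931 + 1274897\right) + \frac{5445034}{740323} = 4643828 + \frac{5445034}{740323} = \frac{3437938121478}{740323}$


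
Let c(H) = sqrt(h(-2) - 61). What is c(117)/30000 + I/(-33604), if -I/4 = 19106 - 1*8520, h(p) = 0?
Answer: 10586/8401 + I*sqrt(61)/30000 ≈ 1.2601 + 0.00026034*I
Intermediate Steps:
I = -42344 (I = -4*(19106 - 1*8520) = -4*(19106 - 8520) = -4*10586 = -42344)
c(H) = I*sqrt(61) (c(H) = sqrt(0 - 61) = sqrt(-61) = I*sqrt(61))
c(117)/30000 + I/(-33604) = (I*sqrt(61))/30000 - 42344/(-33604) = (I*sqrt(61))*(1/30000) - 42344*(-1/33604) = I*sqrt(61)/30000 + 10586/8401 = 10586/8401 + I*sqrt(61)/30000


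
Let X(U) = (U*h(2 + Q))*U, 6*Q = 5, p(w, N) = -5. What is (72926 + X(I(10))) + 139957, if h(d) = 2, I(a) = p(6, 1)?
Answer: 212933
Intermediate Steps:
Q = 5/6 (Q = (1/6)*5 = 5/6 ≈ 0.83333)
I(a) = -5
X(U) = 2*U**2 (X(U) = (U*2)*U = (2*U)*U = 2*U**2)
(72926 + X(I(10))) + 139957 = (72926 + 2*(-5)**2) + 139957 = (72926 + 2*25) + 139957 = (72926 + 50) + 139957 = 72976 + 139957 = 212933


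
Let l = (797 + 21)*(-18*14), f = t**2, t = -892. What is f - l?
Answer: 1001800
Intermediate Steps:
f = 795664 (f = (-892)**2 = 795664)
l = -206136 (l = 818*(-252) = -206136)
f - l = 795664 - 1*(-206136) = 795664 + 206136 = 1001800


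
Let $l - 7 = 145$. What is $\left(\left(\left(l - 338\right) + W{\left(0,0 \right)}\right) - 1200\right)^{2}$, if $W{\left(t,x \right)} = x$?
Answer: $1920996$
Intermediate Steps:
$l = 152$ ($l = 7 + 145 = 152$)
$\left(\left(\left(l - 338\right) + W{\left(0,0 \right)}\right) - 1200\right)^{2} = \left(\left(\left(152 - 338\right) + 0\right) - 1200\right)^{2} = \left(\left(-186 + 0\right) - 1200\right)^{2} = \left(-186 - 1200\right)^{2} = \left(-1386\right)^{2} = 1920996$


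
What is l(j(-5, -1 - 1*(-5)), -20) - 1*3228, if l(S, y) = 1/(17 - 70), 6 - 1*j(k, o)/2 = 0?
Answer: -171085/53 ≈ -3228.0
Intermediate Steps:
j(k, o) = 12 (j(k, o) = 12 - 2*0 = 12 + 0 = 12)
l(S, y) = -1/53 (l(S, y) = 1/(-53) = -1/53)
l(j(-5, -1 - 1*(-5)), -20) - 1*3228 = -1/53 - 1*3228 = -1/53 - 3228 = -171085/53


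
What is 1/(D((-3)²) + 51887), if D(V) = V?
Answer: 1/51896 ≈ 1.9269e-5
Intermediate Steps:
1/(D((-3)²) + 51887) = 1/((-3)² + 51887) = 1/(9 + 51887) = 1/51896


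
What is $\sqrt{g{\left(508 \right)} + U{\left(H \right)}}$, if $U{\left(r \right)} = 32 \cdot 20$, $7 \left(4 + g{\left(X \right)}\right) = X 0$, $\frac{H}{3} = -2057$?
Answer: $2 \sqrt{159} \approx 25.219$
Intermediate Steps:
$H = -6171$ ($H = 3 \left(-2057\right) = -6171$)
$g{\left(X \right)} = -4$ ($g{\left(X \right)} = -4 + \frac{X 0}{7} = -4 + \frac{1}{7} \cdot 0 = -4 + 0 = -4$)
$U{\left(r \right)} = 640$
$\sqrt{g{\left(508 \right)} + U{\left(H \right)}} = \sqrt{-4 + 640} = \sqrt{636} = 2 \sqrt{159}$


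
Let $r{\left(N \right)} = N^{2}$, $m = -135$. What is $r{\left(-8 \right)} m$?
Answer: $-8640$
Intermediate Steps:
$r{\left(-8 \right)} m = \left(-8\right)^{2} \left(-135\right) = 64 \left(-135\right) = -8640$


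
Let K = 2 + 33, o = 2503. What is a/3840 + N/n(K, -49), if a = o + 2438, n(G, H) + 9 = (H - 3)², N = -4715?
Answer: -319307/689920 ≈ -0.46282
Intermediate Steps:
K = 35
n(G, H) = -9 + (-3 + H)² (n(G, H) = -9 + (H - 3)² = -9 + (-3 + H)²)
a = 4941 (a = 2503 + 2438 = 4941)
a/3840 + N/n(K, -49) = 4941/3840 - 4715*(-1/(49*(-6 - 49))) = 4941*(1/3840) - 4715/((-49*(-55))) = 1647/1280 - 4715/2695 = 1647/1280 - 4715*1/2695 = 1647/1280 - 943/539 = -319307/689920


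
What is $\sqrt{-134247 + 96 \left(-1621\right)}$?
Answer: $3 i \sqrt{32207} \approx 538.39 i$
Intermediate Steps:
$\sqrt{-134247 + 96 \left(-1621\right)} = \sqrt{-134247 - 155616} = \sqrt{-289863} = 3 i \sqrt{32207}$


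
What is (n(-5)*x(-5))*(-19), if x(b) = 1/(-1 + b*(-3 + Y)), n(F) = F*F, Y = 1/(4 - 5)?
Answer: -25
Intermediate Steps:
Y = -1 (Y = 1/(-1) = -1)
n(F) = F²
x(b) = 1/(-1 - 4*b) (x(b) = 1/(-1 + b*(-3 - 1)) = 1/(-1 + b*(-4)) = 1/(-1 - 4*b))
(n(-5)*x(-5))*(-19) = ((-5)²*(-1/(1 + 4*(-5))))*(-19) = (25*(-1/(1 - 20)))*(-19) = (25*(-1/(-19)))*(-19) = (25*(-1*(-1/19)))*(-19) = (25*(1/19))*(-19) = (25/19)*(-19) = -25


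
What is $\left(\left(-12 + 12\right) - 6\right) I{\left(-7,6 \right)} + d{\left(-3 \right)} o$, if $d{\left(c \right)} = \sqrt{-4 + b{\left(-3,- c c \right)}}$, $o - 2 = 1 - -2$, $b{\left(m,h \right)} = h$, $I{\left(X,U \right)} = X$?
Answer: $42 + 5 i \sqrt{13} \approx 42.0 + 18.028 i$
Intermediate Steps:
$o = 5$ ($o = 2 + \left(1 - -2\right) = 2 + \left(1 + 2\right) = 2 + 3 = 5$)
$d{\left(c \right)} = \sqrt{-4 - c^{2}}$ ($d{\left(c \right)} = \sqrt{-4 + - c c} = \sqrt{-4 - c^{2}}$)
$\left(\left(-12 + 12\right) - 6\right) I{\left(-7,6 \right)} + d{\left(-3 \right)} o = \left(\left(-12 + 12\right) - 6\right) \left(-7\right) + \sqrt{-4 - \left(-3\right)^{2}} \cdot 5 = \left(0 - 6\right) \left(-7\right) + \sqrt{-4 - 9} \cdot 5 = \left(-6\right) \left(-7\right) + \sqrt{-4 - 9} \cdot 5 = 42 + \sqrt{-13} \cdot 5 = 42 + i \sqrt{13} \cdot 5 = 42 + 5 i \sqrt{13}$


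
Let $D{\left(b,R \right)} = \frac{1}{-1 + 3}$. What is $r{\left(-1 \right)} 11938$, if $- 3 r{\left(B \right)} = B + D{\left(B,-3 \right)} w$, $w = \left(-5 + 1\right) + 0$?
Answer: $11938$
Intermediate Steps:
$D{\left(b,R \right)} = \frac{1}{2}$
$w = -4$ ($w = -4 + 0 = -4$)
$r{\left(B \right)} = \frac{2}{3} - \frac{B}{3}$ ($r{\left(B \right)} = - \frac{B + \frac{1}{2} \left(-4\right)}{3} = - \frac{B - 2}{3} = - \frac{-2 + B}{3} = \frac{2}{3} - \frac{B}{3}$)
$r{\left(-1 \right)} 11938 = \left(\frac{2}{3} - - \frac{1}{3}\right) 11938 = \left(\frac{2}{3} + \frac{1}{3}\right) 11938 = 1 \cdot 11938 = 11938$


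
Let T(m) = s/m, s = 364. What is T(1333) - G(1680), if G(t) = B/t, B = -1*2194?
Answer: 1768061/1119720 ≈ 1.5790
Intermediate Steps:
B = -2194
G(t) = -2194/t
T(m) = 364/m
T(1333) - G(1680) = 364/1333 - (-2194)/1680 = 364*(1/1333) - (-2194)/1680 = 364/1333 - 1*(-1097/840) = 364/1333 + 1097/840 = 1768061/1119720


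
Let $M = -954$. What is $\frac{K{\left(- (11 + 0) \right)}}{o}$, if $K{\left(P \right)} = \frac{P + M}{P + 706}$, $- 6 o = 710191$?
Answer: $\frac{1158}{98716549} \approx 1.1731 \cdot 10^{-5}$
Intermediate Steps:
$o = - \frac{710191}{6}$ ($o = \left(- \frac{1}{6}\right) 710191 = - \frac{710191}{6} \approx -1.1837 \cdot 10^{5}$)
$K{\left(P \right)} = \frac{-954 + P}{706 + P}$ ($K{\left(P \right)} = \frac{P - 954}{P + 706} = \frac{-954 + P}{706 + P}$)
$\frac{K{\left(- (11 + 0) \right)}}{o} = \frac{\frac{1}{706 - \left(11 + 0\right)} \left(-954 - \left(11 + 0\right)\right)}{- \frac{710191}{6}} = \frac{-954 - 11}{706 - 11} \left(- \frac{6}{710191}\right) = \frac{1}{695} \left(-965\right) \left(- \frac{6}{710191}\right) = \left(- \frac{193}{139}\right) \left(- \frac{6}{710191}\right) = \frac{1158}{98716549}$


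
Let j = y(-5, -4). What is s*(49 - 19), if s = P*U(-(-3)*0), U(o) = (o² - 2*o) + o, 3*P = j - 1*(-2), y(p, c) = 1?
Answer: 0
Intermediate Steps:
j = 1
P = 1 (P = (1 - 1*(-2))/3 = (1 + 2)/3 = (⅓)*3 = 1)
U(o) = o² - o
s = 0 (s = 1*((-(-3)*0)*(-1 - (-3)*0)) = 1*((-3*0)*(-1 - 3*0)) = 1*(0*(-1 + 0)) = 1*(0*(-1)) = 1*0 = 0)
s*(49 - 19) = 0*(49 - 19) = 0*30 = 0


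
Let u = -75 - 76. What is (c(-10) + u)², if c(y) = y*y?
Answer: 2601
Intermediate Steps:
c(y) = y²
u = -151
(c(-10) + u)² = ((-10)² - 151)² = (100 - 151)² = (-51)² = 2601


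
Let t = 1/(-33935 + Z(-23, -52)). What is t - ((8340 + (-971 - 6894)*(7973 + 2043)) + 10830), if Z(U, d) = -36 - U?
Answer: 2673631433159/33948 ≈ 7.8757e+7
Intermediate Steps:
t = -1/33948 (t = 1/(-33935 + (-36 - 1*(-23))) = 1/(-33935 + (-36 + 23)) = 1/(-33935 - 13) = 1/(-33948) = -1/33948 ≈ -2.9457e-5)
t - ((8340 + (-971 - 6894)*(7973 + 2043)) + 10830) = -1/33948 - ((8340 + (-971 - 6894)*(7973 + 2043)) + 10830) = -1/33948 - ((8340 - 7865*10016) + 10830) = -1/33948 - ((8340 - 78775840) + 10830) = -1/33948 - (-78767500 + 10830) = -1/33948 - 1*(-78756670) = -1/33948 + 78756670 = 2673631433159/33948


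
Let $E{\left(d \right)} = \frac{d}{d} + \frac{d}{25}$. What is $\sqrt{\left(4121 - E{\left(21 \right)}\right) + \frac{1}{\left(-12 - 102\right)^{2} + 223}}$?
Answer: $\frac{\sqrt{17994752732294}}{66095} \approx 64.181$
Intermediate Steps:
$E{\left(d \right)} = 1 + \frac{d}{25}$ ($E{\left(d \right)} = 1 + d \frac{1}{25} = 1 + \frac{d}{25}$)
$\sqrt{\left(4121 - E{\left(21 \right)}\right) + \frac{1}{\left(-12 - 102\right)^{2} + 223}} = \sqrt{\left(4121 - \left(1 + \frac{1}{25} \cdot 21\right)\right) + \frac{1}{\left(-12 - 102\right)^{2} + 223}} = \sqrt{\left(4121 - \left(1 + \frac{21}{25}\right)\right) + \frac{1}{\left(-114\right)^{2} + 223}} = \sqrt{\left(4121 - \frac{46}{25}\right) + \frac{1}{12996 + 223}} = \sqrt{\left(4121 - \frac{46}{25}\right) + \frac{1}{13219}} = \sqrt{\frac{102979}{25} + \frac{1}{13219}} = \sqrt{\frac{1361279426}{330475}} = \frac{\sqrt{17994752732294}}{66095}$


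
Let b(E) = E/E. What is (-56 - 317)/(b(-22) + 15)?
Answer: -373/16 ≈ -23.313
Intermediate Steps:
b(E) = 1
(-56 - 317)/(b(-22) + 15) = (-56 - 317)/(1 + 15) = -373/16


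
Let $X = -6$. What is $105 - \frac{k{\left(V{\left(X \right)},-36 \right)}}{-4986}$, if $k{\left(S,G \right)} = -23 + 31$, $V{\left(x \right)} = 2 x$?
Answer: $\frac{261769}{2493} \approx 105.0$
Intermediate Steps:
$k{\left(S,G \right)} = 8$
$105 - \frac{k{\left(V{\left(X \right)},-36 \right)}}{-4986} = 105 - \frac{8}{-4986} = 105 - 8 \left(- \frac{1}{4986}\right) = 105 - - \frac{4}{2493} = 105 + \frac{4}{2493} = \frac{261769}{2493}$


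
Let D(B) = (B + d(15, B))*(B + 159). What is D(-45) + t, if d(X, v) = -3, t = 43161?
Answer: 37689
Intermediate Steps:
D(B) = (-3 + B)*(159 + B) (D(B) = (B - 3)*(B + 159) = (-3 + B)*(159 + B))
D(-45) + t = (-477 + (-45)**2 + 156*(-45)) + 43161 = (-477 + 2025 - 7020) + 43161 = -5472 + 43161 = 37689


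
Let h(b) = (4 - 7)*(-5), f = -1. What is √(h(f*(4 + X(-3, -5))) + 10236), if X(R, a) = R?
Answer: 3*√1139 ≈ 101.25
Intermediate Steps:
h(b) = 15 (h(b) = -3*(-5) = 15)
√(h(f*(4 + X(-3, -5))) + 10236) = √(15 + 10236) = √10251 = 3*√1139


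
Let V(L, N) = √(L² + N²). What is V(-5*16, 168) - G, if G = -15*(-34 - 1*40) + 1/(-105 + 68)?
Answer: -41069/37 + 8*√541 ≈ -923.90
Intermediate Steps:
G = 41069/37 (G = -15*(-34 - 40) + 1/(-37) = -15*(-74) - 1/37 = 1110 - 1/37 = 41069/37 ≈ 1110.0)
V(-5*16, 168) - G = √((-5*16)² + 168²) - 1*41069/37 = √((-80)² + 28224) - 41069/37 = √(6400 + 28224) - 41069/37 = √34624 - 41069/37 = 8*√541 - 41069/37 = -41069/37 + 8*√541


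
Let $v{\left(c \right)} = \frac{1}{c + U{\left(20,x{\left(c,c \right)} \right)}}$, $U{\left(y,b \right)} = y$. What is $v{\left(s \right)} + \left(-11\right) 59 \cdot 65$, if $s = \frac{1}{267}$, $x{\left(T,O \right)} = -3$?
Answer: $- \frac{225309818}{5341} \approx -42185.0$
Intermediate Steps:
$s = \frac{1}{267} \approx 0.0037453$
$v{\left(c \right)} = \frac{1}{20 + c}$ ($v{\left(c \right)} = \frac{1}{c + 20} = \frac{1}{20 + c}$)
$v{\left(s \right)} + \left(-11\right) 59 \cdot 65 = \frac{1}{20 + \frac{1}{267}} + \left(-11\right) 59 \cdot 65 = \frac{1}{\frac{5341}{267}} - 42185 = \frac{267}{5341} - 42185 = - \frac{225309818}{5341}$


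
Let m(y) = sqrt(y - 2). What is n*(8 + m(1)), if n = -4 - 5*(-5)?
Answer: 168 + 21*I ≈ 168.0 + 21.0*I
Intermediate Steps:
n = 21 (n = -4 + 25 = 21)
m(y) = sqrt(-2 + y)
n*(8 + m(1)) = 21*(8 + sqrt(-2 + 1)) = 21*(8 + sqrt(-1)) = 21*(8 + I) = 168 + 21*I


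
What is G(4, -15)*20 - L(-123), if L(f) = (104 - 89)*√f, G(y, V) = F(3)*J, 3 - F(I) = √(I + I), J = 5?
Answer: 300 - 100*√6 - 15*I*√123 ≈ 55.051 - 166.36*I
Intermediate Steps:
F(I) = 3 - √2*√I (F(I) = 3 - √(I + I) = 3 - √(2*I) = 3 - √2*√I)
G(y, V) = 15 - 5*√6 (G(y, V) = (3 - √2*√3)*5 = (3 - √6)*5 = 15 - 5*√6)
L(f) = 15*√f
G(4, -15)*20 - L(-123) = (15 - 5*√6)*20 - 15*√(-123) = (300 - 100*√6) - 15*I*√123 = 300 - 100*√6 - 15*I*√123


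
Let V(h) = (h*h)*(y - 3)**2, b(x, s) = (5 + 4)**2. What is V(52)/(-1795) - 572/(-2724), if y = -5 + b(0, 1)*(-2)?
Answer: -10643379383/244479 ≈ -43535.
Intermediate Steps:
b(x, s) = 81 (b(x, s) = 9**2 = 81)
y = -167 (y = -5 + 81*(-2) = -5 - 162 = -167)
V(h) = 28900*h**2 (V(h) = (h*h)*(-167 - 3)**2 = h**2*(-170)**2 = h**2*28900 = 28900*h**2)
V(52)/(-1795) - 572/(-2724) = (28900*52**2)/(-1795) - 572/(-2724) = (28900*2704)*(-1/1795) - 572*(-1/2724) = 78145600*(-1/1795) + 143/681 = -15629120/359 + 143/681 = -10643379383/244479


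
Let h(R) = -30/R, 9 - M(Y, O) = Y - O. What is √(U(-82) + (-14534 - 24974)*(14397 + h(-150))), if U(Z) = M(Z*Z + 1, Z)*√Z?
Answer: √(-14220114440 - 169950*I*√82)/5 ≈ 1.2906 - 23850.0*I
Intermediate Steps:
M(Y, O) = 9 + O - Y (M(Y, O) = 9 - (Y - O) = 9 + (O - Y) = 9 + O - Y)
U(Z) = √Z*(8 + Z - Z²) (U(Z) = (9 + Z - (Z*Z + 1))*√Z = (9 + Z - (Z² + 1))*√Z = (9 + Z - (1 + Z²))*√Z = (9 + Z + (-1 - Z²))*√Z = (8 + Z - Z²)*√Z = √Z*(8 + Z - Z²))
√(U(-82) + (-14534 - 24974)*(14397 + h(-150))) = √(√(-82)*(8 - 82 - 1*(-82)²) + (-14534 - 24974)*(14397 - 30/(-150))) = √((I*√82)*(8 - 82 - 1*6724) - 39508*(14397 - 30*(-1/150))) = √((I*√82)*(8 - 82 - 6724) - 39508*(14397 + ⅕)) = √((I*√82)*(-6798) - 39508*71986/5) = √(-6798*I*√82 - 2844022888/5) = √(-2844022888/5 - 6798*I*√82)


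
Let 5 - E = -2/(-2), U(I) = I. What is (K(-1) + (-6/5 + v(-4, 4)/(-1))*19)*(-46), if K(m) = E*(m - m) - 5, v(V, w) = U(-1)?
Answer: 2024/5 ≈ 404.80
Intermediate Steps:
v(V, w) = -1
E = 4 (E = 5 - (-2)/(-2) = 5 - (-2)*(-1)/2 = 5 - 1*1 = 5 - 1 = 4)
K(m) = -5 (K(m) = 4*(m - m) - 5 = 4*0 - 5 = 0 - 5 = -5)
(K(-1) + (-6/5 + v(-4, 4)/(-1))*19)*(-46) = (-5 + (-6/5 - 1/(-1))*19)*(-46) = (-5 + (-6*⅕ - 1*(-1))*19)*(-46) = (-5 + (-6/5 + 1)*19)*(-46) = (-5 - ⅕*19)*(-46) = (-5 - 19/5)*(-46) = -44/5*(-46) = 2024/5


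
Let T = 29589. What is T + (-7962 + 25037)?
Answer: 46664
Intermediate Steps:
T + (-7962 + 25037) = 29589 + (-7962 + 25037) = 29589 + 17075 = 46664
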